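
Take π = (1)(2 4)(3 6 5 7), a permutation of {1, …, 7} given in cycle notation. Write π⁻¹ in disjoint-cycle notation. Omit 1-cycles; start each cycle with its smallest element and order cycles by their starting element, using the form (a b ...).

The inverse reverses each cycle.
After reversing and putting each cycle's least element first, π⁻¹ = (2 4)(3 7 5 6).

(2 4)(3 7 5 6)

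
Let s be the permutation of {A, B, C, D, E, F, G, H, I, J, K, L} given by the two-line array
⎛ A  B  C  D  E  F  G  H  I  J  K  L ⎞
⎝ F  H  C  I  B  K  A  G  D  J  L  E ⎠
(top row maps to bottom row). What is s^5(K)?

G

Tracing K → L → … returns to K after 8 steps, so K lies in an 8-cycle (A F K L E B H G).
Advancing 5 steps from K: K → L → E → B → H → G.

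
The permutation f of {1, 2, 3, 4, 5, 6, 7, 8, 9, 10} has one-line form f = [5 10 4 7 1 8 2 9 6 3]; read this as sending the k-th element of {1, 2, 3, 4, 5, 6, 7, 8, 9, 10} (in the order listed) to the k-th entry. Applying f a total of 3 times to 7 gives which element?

Tracing 7 → 2 → … returns to 7 after 5 steps, so 7 lies in a 5-cycle (2 10 3 4 7).
Advancing 3 steps from 7: 7 → 2 → 10 → 3.

3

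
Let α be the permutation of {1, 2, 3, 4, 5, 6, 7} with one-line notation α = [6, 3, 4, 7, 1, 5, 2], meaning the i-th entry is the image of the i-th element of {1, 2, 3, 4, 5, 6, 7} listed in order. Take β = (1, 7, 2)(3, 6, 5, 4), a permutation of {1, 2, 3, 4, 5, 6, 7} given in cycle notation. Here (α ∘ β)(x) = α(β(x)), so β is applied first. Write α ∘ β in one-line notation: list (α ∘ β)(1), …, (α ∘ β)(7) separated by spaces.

Chase each element through β then α: 1 → 7 → 2; 2 → 1 → 6; 3 → 6 → 5; 4 → 3 → 4; 5 → 4 → 7; 6 → 5 → 1; 7 → 2 → 3.
So α ∘ β in one-line form is 2 6 5 4 7 1 3.

2 6 5 4 7 1 3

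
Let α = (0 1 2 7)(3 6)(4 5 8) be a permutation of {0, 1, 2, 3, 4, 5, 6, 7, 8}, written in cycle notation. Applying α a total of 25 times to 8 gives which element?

8 lies in the 3-cycle (4 5 8).
Since the cycle has length 3, α^25 acts on it the same as α^1 (25 mod 3 = 1).
Advancing 1 step from 8: 8 → 4.

4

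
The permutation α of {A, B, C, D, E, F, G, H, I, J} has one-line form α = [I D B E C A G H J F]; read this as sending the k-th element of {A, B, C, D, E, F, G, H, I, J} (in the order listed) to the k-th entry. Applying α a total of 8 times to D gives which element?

D

Tracing D → E → … returns to D after 4 steps, so D lies in a 4-cycle (B, D, E, C).
Powers repeat with period 4 on this cycle, and 8 mod 4 = 0, so α^8(D) = α^0(D).
So α^8(D) = D.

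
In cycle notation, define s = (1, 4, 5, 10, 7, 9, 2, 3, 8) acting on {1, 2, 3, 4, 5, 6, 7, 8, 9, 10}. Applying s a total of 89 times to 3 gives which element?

3 lies in the 9-cycle (1, 4, 5, 10, 7, 9, 2, 3, 8).
Since the cycle has length 9, s^89 acts on it the same as s^8 (89 mod 9 = 8).
Advancing 8 steps from 3: 3 → 8 → 1 → 4 → 5 → 10 → 7 → 9 → 2.

2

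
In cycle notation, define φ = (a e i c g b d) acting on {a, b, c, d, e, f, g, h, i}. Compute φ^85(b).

d

b lies in the 7-cycle (a e i c g b d).
Since the cycle has length 7, φ^85 acts on it the same as φ^1 (85 mod 7 = 1).
Stepping 1 place around the cycle: b → d.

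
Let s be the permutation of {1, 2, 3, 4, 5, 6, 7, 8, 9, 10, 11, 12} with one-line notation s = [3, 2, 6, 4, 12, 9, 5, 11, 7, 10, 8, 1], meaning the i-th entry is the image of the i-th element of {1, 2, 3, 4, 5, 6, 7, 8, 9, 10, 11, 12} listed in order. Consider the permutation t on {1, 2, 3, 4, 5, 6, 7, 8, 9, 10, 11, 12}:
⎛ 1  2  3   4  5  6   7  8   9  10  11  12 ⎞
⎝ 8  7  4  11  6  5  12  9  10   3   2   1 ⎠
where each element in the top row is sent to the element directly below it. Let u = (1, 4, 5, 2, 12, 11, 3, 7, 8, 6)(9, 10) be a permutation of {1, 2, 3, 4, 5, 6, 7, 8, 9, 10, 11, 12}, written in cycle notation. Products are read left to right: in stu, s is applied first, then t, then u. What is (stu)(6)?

Chase 6: s(6) = 9; t(9) = 10; u(10) = 9. Hence (stu)(6) = 9.

9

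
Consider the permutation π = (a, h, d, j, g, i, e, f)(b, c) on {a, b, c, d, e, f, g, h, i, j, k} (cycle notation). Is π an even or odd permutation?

even

The cycle lengths are 8, 2, 1.
A cycle of length ℓ contributes ℓ−1 transpositions, so π is a product of 7 + 1 = 8 transpositions — even.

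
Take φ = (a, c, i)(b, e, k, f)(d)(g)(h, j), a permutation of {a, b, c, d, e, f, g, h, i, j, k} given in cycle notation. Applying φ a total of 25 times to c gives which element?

i

c lies in the 3-cycle (a, c, i).
Since the cycle has length 3, φ^25 acts on it the same as φ^1 (25 mod 3 = 1).
Advancing 1 step from c: c → i.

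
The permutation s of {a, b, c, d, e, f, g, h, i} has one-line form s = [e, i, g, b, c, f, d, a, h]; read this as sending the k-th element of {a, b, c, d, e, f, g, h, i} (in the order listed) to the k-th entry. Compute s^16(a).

a

Tracing a → e → … returns to a after 8 steps, so a lies in an 8-cycle (a, e, c, g, d, b, i, h).
Since the cycle has length 8, s^16 acts on it the same as s^0 (16 mod 8 = 0).
So s^16(a) = a.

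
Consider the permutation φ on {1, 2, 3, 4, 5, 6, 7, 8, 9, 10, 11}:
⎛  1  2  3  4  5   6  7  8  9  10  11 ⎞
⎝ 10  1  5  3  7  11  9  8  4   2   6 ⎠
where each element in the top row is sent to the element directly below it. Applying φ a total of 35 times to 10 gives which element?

Tracing 10 → 2 → … returns to 10 after 3 steps, so 10 lies in a 3-cycle (1 10 2).
On a 3-cycle, φ^3 is the identity, so φ^35 = φ^2 there (35 ≡ 2 mod 3).
Advancing 2 steps from 10: 10 → 2 → 1.

1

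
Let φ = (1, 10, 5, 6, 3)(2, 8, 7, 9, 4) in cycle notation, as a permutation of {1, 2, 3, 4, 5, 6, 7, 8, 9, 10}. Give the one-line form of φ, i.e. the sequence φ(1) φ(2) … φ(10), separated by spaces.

10 8 1 2 6 3 9 7 4 5

Reading each image from the cycles: 1→10, 2→8, 3→1, 4→2, 5→6, 6→3, 7→9, 8→7, 9→4, 10→5.
So the one-line form is 10 8 1 2 6 3 9 7 4 5.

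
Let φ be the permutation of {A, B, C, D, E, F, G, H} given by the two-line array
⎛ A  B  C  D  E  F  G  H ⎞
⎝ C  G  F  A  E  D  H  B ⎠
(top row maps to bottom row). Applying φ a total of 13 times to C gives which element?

Tracing C → F → … returns to C after 4 steps, so C lies in a 4-cycle (A C F D).
Powers repeat with period 4 on this cycle, and 13 mod 4 = 1, so φ^13(C) = φ^1(C).
Stepping 1 place around the cycle: C → F.

F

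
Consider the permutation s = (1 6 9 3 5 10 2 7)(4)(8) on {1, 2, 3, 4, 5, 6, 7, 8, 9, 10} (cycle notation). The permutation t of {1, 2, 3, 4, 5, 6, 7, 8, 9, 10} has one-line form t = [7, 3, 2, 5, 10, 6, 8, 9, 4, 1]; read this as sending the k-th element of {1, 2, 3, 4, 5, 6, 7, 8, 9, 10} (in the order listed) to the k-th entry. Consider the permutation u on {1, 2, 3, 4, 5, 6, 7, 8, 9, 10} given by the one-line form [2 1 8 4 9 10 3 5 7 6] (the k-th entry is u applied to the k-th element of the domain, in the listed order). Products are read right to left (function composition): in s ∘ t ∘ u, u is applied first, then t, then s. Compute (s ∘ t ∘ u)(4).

Chase 4: u(4) = 4; t(4) = 5; s(5) = 10. Hence (s ∘ t ∘ u)(4) = 10.

10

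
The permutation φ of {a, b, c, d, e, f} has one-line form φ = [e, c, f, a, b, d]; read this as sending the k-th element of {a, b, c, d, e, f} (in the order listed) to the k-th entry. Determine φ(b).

c

b is element number 2 of the domain, and entry number 2 of the one-line form is c, so φ(b) = c.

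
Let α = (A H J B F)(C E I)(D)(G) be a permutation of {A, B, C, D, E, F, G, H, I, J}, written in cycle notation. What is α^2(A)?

J

A lies in the 5-cycle (A H J B F).
Advancing 2 steps from A: A → H → J.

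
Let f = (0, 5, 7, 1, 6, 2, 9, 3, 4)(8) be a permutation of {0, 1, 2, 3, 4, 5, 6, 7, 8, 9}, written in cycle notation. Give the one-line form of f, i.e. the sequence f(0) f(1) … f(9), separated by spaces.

Each element maps to the next entry in its cycle (wrapping to the front): 0↦5, 1↦6, 2↦9, 3↦4, 4↦0, 5↦7, 6↦2, 7↦1, 8↦8, 9↦3.
Listing these in domain order gives 5 6 9 4 0 7 2 1 8 3.

5 6 9 4 0 7 2 1 8 3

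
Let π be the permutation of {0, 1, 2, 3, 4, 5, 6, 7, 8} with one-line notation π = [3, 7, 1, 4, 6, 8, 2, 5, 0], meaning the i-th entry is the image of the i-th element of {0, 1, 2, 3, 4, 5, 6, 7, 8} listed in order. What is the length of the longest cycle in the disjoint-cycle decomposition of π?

9

Decomposing into disjoint cycles gives (0, 3, 4, 6, 2, 1, 7, 5, 8); the longest has length 9.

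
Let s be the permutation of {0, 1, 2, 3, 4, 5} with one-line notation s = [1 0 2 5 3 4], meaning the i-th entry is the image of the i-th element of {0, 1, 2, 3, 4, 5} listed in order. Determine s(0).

0 is element number 1 of the domain, and entry number 1 of the one-line form is 1, so s(0) = 1.

1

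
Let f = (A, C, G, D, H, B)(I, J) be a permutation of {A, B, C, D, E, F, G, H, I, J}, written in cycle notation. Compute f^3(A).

D

A lies in the 6-cycle (A, C, G, D, H, B).
Stepping 3 places around the cycle: A → C → G → D.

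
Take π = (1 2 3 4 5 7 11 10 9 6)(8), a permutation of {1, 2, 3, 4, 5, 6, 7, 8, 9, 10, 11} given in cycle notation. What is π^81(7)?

11

7 lies in the 10-cycle (1 2 3 4 5 7 11 10 9 6).
Since the cycle has length 10, π^81 acts on it the same as π^1 (81 mod 10 = 1).
Advancing 1 step from 7: 7 → 11.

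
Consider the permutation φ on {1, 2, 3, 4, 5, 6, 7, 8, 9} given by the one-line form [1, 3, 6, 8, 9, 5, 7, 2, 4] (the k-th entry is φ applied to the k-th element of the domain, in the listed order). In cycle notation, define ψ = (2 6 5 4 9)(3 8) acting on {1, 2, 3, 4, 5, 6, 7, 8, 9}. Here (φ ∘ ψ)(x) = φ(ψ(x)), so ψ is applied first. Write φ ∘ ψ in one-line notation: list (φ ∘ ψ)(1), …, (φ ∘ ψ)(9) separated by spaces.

For each element, apply ψ then φ: 1 → 1 → 1; 2 → 6 → 5; 3 → 8 → 2; 4 → 9 → 4; 5 → 4 → 8; 6 → 5 → 9; 7 → 7 → 7; 8 → 3 → 6; 9 → 2 → 3.
So φ ∘ ψ in one-line form is 1 5 2 4 8 9 7 6 3.

1 5 2 4 8 9 7 6 3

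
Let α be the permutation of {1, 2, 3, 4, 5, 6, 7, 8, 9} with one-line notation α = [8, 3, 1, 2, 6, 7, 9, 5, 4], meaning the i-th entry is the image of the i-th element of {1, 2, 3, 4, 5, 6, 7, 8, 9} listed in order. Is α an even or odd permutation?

In disjoint-cycle form the cycle lengths are 9.
A cycle of length ℓ contributes ℓ−1 transpositions, so α is a product of 8 transpositions — even.

even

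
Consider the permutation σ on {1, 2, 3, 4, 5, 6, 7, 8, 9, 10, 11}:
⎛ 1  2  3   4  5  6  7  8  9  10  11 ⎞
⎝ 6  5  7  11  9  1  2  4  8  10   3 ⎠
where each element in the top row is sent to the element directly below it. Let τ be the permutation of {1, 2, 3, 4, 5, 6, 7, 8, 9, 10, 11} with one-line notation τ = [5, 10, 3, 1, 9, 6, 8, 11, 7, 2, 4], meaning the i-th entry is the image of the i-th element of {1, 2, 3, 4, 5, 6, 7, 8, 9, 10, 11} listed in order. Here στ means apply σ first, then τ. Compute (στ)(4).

(στ)(4) = τ(σ(4)). σ(4) = 11, then τ(11) = 4. So (στ)(4) = 4.

4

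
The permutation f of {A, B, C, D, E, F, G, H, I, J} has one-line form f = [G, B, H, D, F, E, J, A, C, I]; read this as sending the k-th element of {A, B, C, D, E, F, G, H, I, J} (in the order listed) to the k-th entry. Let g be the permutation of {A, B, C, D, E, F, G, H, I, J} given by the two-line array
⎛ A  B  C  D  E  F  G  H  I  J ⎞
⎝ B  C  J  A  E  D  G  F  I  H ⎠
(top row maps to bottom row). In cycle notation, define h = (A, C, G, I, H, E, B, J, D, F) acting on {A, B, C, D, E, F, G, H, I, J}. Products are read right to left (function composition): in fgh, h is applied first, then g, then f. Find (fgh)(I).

E

Apply the permutations in order: h(I) = H, then g(H) = F, then f(F) = E. So (fgh)(I) = E.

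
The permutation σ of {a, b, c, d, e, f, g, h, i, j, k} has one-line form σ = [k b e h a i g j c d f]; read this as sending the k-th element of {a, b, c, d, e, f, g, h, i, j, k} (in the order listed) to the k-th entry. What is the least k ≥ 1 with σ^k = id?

Decomposing into disjoint cycles gives cycle lengths 6, 3, 1, 1.
Since disjoint cycles commute, ord(σ) = lcm(6, 3) = 6.

6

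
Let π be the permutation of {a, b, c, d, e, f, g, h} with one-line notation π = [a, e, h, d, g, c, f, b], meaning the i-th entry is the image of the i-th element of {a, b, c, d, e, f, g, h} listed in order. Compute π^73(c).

h

Tracing c → h → … returns to c after 6 steps, so c lies in a 6-cycle (b, e, g, f, c, h).
Powers repeat with period 6 on this cycle, and 73 mod 6 = 1, so π^73(c) = π^1(c).
Advancing 1 step from c: c → h.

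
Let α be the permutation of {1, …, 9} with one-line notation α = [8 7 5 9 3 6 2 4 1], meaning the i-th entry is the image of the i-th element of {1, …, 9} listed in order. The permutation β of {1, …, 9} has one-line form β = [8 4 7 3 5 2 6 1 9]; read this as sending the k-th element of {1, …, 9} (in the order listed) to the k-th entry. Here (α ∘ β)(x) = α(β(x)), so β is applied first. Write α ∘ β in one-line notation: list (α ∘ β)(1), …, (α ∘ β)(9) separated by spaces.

4 9 2 5 3 7 6 8 1

Chase each element through β then α: 1 → 8 → 4; 2 → 4 → 9; 3 → 7 → 2; 4 → 3 → 5; 5 → 5 → 3; 6 → 2 → 7; 7 → 6 → 6; 8 → 1 → 8; 9 → 9 → 1.
Collecting the images, α ∘ β = [4 9 2 5 3 7 6 8 1].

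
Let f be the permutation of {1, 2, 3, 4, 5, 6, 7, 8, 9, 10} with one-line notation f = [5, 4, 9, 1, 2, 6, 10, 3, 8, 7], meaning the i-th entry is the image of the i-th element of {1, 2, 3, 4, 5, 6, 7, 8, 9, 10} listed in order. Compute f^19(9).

Tracing 9 → 8 → … returns to 9 after 3 steps, so 9 lies in a 3-cycle (3 9 8).
Powers repeat with period 3 on this cycle, and 19 mod 3 = 1, so f^19(9) = f^1(9).
Stepping 1 place around the cycle: 9 → 8.

8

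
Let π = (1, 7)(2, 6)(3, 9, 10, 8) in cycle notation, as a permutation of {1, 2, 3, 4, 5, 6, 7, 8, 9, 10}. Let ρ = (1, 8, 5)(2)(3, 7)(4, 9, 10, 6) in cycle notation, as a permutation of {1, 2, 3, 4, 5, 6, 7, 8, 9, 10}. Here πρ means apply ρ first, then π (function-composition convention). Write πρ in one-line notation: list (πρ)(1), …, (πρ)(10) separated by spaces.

(πρ)(x) = π(ρ(x)). Computing each image: π(ρ(1)) = π(8) = 3, π(ρ(2)) = π(2) = 6, π(ρ(3)) = π(7) = 1, π(ρ(4)) = π(9) = 10, π(ρ(5)) = π(1) = 7, π(ρ(6)) = π(4) = 4, π(ρ(7)) = π(3) = 9, π(ρ(8)) = π(5) = 5, π(ρ(9)) = π(10) = 8, π(ρ(10)) = π(6) = 2.
Hence πρ = [3 6 1 10 7 4 9 5 8 2].

3 6 1 10 7 4 9 5 8 2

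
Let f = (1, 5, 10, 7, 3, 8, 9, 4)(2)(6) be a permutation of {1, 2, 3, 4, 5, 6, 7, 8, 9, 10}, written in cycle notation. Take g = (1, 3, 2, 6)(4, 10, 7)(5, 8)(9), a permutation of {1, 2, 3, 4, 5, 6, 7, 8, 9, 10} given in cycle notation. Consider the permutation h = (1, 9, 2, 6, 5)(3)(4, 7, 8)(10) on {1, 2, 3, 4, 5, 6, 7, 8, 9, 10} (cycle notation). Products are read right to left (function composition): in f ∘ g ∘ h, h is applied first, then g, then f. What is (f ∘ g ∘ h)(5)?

Apply the permutations in order: h(5) = 1, then g(1) = 3, then f(3) = 8. So (f ∘ g ∘ h)(5) = 8.

8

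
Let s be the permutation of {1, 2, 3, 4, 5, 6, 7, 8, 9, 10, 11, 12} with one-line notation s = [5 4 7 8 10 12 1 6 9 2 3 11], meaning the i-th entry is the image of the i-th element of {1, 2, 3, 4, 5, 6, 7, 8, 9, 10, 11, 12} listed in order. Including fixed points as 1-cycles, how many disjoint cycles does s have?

2

The cycle decomposition is (1 5 10 2 4 8 6 12 11 3 7)(9), which has 2 cycles (counting 1-cycles).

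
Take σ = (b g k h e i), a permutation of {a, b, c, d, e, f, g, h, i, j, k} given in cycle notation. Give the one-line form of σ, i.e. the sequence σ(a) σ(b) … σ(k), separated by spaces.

a g c d i f k e b j h

Image by image: a→a, b→g, c→c, d→d, e→i, f→f, g→k, h→e, i→b, j→j, k→h.
So the one-line form is a g c d i f k e b j h.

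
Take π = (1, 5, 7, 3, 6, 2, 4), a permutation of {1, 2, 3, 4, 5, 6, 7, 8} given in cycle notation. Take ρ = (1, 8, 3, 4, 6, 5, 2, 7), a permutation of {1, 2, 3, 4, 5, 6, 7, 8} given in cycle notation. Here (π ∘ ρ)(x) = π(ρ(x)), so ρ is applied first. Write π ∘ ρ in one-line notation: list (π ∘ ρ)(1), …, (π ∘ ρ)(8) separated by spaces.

(π ∘ ρ)(x) = π(ρ(x)). Computing each image: π(ρ(1)) = π(8) = 8, π(ρ(2)) = π(7) = 3, π(ρ(3)) = π(4) = 1, π(ρ(4)) = π(6) = 2, π(ρ(5)) = π(2) = 4, π(ρ(6)) = π(5) = 7, π(ρ(7)) = π(1) = 5, π(ρ(8)) = π(3) = 6.
Hence π ∘ ρ = [8 3 1 2 4 7 5 6].

8 3 1 2 4 7 5 6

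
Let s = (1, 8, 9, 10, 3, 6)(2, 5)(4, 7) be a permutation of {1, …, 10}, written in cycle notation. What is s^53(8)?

8 lies in the 6-cycle (1, 8, 9, 10, 3, 6).
Powers repeat with period 6 on this cycle, and 53 mod 6 = 5, so s^53(8) = s^5(8).
Stepping 5 places around the cycle: 8 → 9 → 10 → 3 → 6 → 1.

1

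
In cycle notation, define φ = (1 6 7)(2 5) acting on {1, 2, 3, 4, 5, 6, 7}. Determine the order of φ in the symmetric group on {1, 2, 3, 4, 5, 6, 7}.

6

The disjoint cycles have lengths 3, 2, 1, 1.
Since disjoint cycles commute, ord(φ) = lcm(3, 2) = 6.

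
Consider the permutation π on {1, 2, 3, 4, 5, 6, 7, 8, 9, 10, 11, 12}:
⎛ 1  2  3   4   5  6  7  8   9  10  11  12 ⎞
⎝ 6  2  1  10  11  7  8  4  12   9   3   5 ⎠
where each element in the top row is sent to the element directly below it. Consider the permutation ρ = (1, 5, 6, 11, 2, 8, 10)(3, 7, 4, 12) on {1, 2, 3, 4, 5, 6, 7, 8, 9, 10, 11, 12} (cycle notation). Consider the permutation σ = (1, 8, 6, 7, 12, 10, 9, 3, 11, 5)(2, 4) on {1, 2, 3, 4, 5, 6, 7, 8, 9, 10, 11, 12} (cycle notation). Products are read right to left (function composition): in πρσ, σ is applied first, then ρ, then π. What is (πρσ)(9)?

8

Apply the permutations in order: σ(9) = 3, then ρ(3) = 7, then π(7) = 8. So (πρσ)(9) = 8.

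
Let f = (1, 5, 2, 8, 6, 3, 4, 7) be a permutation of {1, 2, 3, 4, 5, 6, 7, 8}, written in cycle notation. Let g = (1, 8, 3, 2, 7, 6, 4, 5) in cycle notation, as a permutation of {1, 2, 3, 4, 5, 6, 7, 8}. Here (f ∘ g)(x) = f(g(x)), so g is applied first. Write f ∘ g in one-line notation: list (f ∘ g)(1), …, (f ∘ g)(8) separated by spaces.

(f ∘ g)(x) = f(g(x)). Computing each image: f(g(1)) = f(8) = 6, f(g(2)) = f(7) = 1, f(g(3)) = f(2) = 8, f(g(4)) = f(5) = 2, f(g(5)) = f(1) = 5, f(g(6)) = f(4) = 7, f(g(7)) = f(6) = 3, f(g(8)) = f(3) = 4.
Hence f ∘ g = [6 1 8 2 5 7 3 4].

6 1 8 2 5 7 3 4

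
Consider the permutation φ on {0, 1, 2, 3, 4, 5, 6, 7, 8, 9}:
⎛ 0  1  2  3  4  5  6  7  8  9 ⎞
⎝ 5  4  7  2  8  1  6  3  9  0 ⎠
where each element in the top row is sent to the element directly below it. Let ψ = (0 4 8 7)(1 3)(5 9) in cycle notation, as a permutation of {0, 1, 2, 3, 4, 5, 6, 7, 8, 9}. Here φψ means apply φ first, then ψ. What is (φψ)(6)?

6

First apply φ: φ(6) = 6, then ψ(6) = 6. Thus (φψ)(6) = 6.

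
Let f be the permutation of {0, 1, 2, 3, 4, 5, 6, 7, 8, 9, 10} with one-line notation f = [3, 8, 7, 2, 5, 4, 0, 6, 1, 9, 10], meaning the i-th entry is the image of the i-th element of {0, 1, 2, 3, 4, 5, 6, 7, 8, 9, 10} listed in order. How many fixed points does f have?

The fixed points (elements with f(x) = x) are {9, 10}, so there are 2.

2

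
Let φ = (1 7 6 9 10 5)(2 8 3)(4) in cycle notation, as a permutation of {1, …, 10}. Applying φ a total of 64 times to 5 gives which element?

5 lies in the 6-cycle (1 7 6 9 10 5).
Powers repeat with period 6 on this cycle, and 64 mod 6 = 4, so φ^64(5) = φ^4(5).
Advancing 4 steps from 5: 5 → 1 → 7 → 6 → 9.

9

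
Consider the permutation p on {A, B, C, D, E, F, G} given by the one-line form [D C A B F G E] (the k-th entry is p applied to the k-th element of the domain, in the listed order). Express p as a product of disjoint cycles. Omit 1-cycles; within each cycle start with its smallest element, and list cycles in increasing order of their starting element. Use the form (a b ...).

(A D B C)(E F G)

From A: A → D → B → C → A, closing the cycle (A D B C).
Continuing from each remaining unvisited element yields (A D B C)(E F G).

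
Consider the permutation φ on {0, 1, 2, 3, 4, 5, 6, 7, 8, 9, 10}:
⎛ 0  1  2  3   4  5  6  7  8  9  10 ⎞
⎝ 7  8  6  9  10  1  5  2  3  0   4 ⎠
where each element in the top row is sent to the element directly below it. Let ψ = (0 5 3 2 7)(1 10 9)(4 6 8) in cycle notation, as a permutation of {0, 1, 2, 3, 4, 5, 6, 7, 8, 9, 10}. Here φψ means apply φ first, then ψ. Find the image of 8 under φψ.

2

First apply φ: φ(8) = 3, then ψ(3) = 2. Thus (φψ)(8) = 2.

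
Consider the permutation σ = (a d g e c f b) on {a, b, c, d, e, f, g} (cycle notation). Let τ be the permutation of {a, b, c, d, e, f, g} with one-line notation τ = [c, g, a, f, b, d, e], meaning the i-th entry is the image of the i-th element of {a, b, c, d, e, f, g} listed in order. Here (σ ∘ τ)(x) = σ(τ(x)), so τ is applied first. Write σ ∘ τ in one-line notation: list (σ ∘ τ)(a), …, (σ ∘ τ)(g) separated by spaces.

(σ ∘ τ)(x) = σ(τ(x)). Computing each image: σ(τ(a)) = σ(c) = f, σ(τ(b)) = σ(g) = e, σ(τ(c)) = σ(a) = d, σ(τ(d)) = σ(f) = b, σ(τ(e)) = σ(b) = a, σ(τ(f)) = σ(d) = g, σ(τ(g)) = σ(e) = c.
Hence σ ∘ τ = [f e d b a g c].

f e d b a g c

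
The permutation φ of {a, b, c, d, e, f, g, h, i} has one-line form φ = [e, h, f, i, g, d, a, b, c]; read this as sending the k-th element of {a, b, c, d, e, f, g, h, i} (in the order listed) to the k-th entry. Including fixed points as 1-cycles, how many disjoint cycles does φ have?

3

The cycle decomposition is (a, e, g)(b, h)(c, f, d, i), which has 3 cycles (counting 1-cycles).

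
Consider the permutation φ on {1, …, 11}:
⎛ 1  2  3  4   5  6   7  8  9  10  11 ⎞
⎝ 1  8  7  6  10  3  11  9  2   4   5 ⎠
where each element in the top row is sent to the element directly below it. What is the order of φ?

21

The disjoint-cycle form of φ has cycle lengths 7, 3, 1.
Since disjoint cycles commute, ord(φ) = lcm(7, 3) = 21.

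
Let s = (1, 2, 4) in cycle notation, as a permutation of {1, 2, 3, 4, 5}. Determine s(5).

5

5 does not appear in any cycle of s, so it is a fixed point: s(5) = 5.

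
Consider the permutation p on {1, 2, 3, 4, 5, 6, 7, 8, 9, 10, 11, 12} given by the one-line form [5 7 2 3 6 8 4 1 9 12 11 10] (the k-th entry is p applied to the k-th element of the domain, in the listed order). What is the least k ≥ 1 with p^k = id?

4

The disjoint-cycle form of p has cycle lengths 4, 4, 2, 1, 1.
Since disjoint cycles commute, ord(p) = lcm(4, 4, 2) = 4.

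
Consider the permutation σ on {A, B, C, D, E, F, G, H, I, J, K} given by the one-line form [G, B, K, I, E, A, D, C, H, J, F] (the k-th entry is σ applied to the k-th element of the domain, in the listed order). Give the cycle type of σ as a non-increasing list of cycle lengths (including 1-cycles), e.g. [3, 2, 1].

The disjoint cycles are (A G D I H C K F)(B)(E)(J), with lengths 8, 1, 1, 1 in non-increasing order.

[8, 1, 1, 1]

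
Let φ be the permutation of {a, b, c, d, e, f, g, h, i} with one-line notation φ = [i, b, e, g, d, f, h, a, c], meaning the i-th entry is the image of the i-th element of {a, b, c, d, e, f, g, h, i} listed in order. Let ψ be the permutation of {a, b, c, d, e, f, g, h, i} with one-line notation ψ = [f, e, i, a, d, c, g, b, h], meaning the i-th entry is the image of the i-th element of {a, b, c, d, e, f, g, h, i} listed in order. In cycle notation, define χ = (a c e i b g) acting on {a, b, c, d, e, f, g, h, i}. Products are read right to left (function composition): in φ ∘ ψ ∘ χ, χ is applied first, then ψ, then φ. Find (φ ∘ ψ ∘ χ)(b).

h

Chase b: χ(b) = g; ψ(g) = g; φ(g) = h. Hence (φ ∘ ψ ∘ χ)(b) = h.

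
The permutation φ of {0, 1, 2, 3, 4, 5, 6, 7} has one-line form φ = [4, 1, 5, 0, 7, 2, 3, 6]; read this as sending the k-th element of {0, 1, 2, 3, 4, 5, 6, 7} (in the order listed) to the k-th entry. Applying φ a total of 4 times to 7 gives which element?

Tracing 7 → 6 → … returns to 7 after 5 steps, so 7 lies in a 5-cycle (0, 4, 7, 6, 3).
Advancing 4 steps from 7: 7 → 6 → 3 → 0 → 4.

4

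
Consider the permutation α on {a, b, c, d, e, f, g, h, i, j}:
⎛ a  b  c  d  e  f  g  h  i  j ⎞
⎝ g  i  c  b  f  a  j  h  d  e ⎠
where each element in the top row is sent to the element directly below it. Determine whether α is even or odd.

In disjoint-cycle form the cycle lengths are 5, 3, 1, 1.
A cycle is odd iff its length is even; α has 0 even-length cycles, so sgn(α) = (−1)^0 and α is even.

even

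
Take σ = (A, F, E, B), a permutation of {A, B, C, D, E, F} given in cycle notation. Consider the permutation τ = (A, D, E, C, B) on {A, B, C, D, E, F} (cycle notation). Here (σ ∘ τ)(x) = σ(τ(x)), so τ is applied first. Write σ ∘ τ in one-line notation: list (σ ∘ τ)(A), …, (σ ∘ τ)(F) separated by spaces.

Chase each element through τ then σ: A → D → D; B → A → F; C → B → A; D → E → B; E → C → C; F → F → E.
Collecting the images, σ ∘ τ = [D F A B C E].

D F A B C E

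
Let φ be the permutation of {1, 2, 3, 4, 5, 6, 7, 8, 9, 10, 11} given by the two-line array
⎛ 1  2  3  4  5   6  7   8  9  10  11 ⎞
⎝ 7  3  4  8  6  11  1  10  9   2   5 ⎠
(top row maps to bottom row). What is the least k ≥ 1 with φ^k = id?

Writing φ as disjoint cycles, the cycle lengths are 5, 3, 2, 1.
The order is lcm(5, 3, 2) = 30.

30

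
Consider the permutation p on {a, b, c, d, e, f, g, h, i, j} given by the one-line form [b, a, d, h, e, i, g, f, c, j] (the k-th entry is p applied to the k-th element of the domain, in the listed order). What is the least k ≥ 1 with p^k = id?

Writing p as disjoint cycles, the cycle lengths are 5, 2, 1, 1, 1.
The order is lcm(5, 2) = 10.

10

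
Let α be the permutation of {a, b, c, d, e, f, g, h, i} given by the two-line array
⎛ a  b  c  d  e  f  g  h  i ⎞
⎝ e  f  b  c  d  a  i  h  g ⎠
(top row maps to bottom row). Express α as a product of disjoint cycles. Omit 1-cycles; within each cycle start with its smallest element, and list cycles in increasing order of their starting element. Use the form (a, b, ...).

Iterating α from a gives a → e → d → c → b → f → a; that is the 6-cycle (a, e, d, c, b, f).
Continuing from each remaining unvisited element yields (a, e, d, c, b, f)(g, i).

(a, e, d, c, b, f)(g, i)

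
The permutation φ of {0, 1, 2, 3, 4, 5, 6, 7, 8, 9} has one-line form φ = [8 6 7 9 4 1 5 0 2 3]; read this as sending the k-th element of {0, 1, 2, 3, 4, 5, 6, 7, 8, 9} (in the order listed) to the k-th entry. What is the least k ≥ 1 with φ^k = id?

Decomposing into disjoint cycles gives cycle lengths 4, 3, 2, 1.
The order is lcm(4, 3, 2) = 12.

12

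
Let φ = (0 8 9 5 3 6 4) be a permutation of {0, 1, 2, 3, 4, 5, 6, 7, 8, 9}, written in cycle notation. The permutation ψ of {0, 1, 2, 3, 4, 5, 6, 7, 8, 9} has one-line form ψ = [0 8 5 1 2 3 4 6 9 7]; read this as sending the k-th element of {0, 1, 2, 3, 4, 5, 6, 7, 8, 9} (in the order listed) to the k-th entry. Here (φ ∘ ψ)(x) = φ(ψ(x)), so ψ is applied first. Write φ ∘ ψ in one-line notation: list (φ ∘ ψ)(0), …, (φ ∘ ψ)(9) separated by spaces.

8 9 3 1 2 6 0 4 5 7

For each element, apply ψ then φ: 0 → 0 → 8; 1 → 8 → 9; 2 → 5 → 3; 3 → 1 → 1; 4 → 2 → 2; 5 → 3 → 6; 6 → 4 → 0; 7 → 6 → 4; 8 → 9 → 5; 9 → 7 → 7.
So φ ∘ ψ in one-line form is 8 9 3 1 2 6 0 4 5 7.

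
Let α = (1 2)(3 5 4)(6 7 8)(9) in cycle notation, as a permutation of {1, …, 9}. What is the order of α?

The disjoint cycles have lengths 3, 3, 2, 1.
Since disjoint cycles commute, ord(α) = lcm(3, 3, 2) = 6.

6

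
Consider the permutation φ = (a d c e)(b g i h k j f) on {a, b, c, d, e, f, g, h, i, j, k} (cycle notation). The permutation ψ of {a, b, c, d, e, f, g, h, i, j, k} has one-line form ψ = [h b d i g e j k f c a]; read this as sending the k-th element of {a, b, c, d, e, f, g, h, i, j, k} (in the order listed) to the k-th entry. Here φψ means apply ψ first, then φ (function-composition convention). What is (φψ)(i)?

First apply ψ: ψ(i) = f, then φ(f) = b. Thus (φψ)(i) = b.

b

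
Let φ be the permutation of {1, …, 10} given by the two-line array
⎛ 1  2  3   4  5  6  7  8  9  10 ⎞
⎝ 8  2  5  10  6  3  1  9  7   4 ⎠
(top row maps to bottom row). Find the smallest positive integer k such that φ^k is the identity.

Decomposing into disjoint cycles gives cycle lengths 4, 3, 2, 1.
Since disjoint cycles commute, ord(φ) = lcm(4, 3, 2) = 12.

12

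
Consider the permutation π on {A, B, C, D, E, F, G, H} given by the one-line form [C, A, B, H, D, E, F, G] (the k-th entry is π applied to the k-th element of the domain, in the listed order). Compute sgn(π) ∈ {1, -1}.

In disjoint-cycle form the cycle lengths are 5, 3.
A cycle of length ℓ contributes ℓ−1 transpositions, so π is a product of 4 + 2 = 6 transpositions — even.

1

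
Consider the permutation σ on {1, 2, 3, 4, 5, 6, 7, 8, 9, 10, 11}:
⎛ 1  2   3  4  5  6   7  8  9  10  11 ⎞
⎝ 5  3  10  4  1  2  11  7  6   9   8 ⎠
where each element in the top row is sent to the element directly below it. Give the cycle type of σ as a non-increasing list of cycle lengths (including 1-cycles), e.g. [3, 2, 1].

[5, 3, 2, 1]

The disjoint cycles are (1, 5)(2, 3, 10, 9, 6)(4)(7, 11, 8), with lengths 5, 3, 2, 1 in non-increasing order.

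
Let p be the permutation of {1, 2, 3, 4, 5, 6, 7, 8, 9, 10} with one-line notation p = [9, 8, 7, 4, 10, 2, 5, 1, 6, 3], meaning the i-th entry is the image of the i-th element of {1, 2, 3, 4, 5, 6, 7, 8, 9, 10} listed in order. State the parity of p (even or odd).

odd

In disjoint-cycle form the cycle lengths are 5, 4, 1.
A cycle of length ℓ contributes ℓ−1 transpositions, so p is a product of 4 + 3 = 7 transpositions — odd.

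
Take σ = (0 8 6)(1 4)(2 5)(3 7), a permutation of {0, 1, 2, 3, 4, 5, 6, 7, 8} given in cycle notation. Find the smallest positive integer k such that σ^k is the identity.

The cycle type of σ is (3, 2, 2, 2).
The order is lcm(3, 2, 2, 2) = 6.

6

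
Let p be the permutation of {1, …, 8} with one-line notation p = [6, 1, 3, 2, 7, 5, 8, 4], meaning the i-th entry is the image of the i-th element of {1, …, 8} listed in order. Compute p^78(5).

7

Tracing 5 → 7 → … returns to 5 after 7 steps, so 5 lies in a 7-cycle (1 6 5 7 8 4 2).
Powers repeat with period 7 on this cycle, and 78 mod 7 = 1, so p^78(5) = p^1(5).
Advancing 1 step from 5: 5 → 7.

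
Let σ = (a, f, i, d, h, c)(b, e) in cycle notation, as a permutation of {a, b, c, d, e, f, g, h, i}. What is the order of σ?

6

The disjoint cycles have lengths 6, 2, 1.
The order is lcm(6, 2) = 6.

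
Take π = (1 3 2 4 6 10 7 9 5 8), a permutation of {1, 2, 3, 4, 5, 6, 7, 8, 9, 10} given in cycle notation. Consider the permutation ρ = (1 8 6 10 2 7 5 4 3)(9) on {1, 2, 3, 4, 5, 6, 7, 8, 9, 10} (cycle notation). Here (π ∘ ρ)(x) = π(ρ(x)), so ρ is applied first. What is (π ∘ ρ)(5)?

6

First apply ρ: ρ(5) = 4, then π(4) = 6. Thus (π ∘ ρ)(5) = 6.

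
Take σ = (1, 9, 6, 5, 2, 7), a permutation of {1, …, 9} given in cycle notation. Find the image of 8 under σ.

8 does not appear in any cycle of σ, so it is a fixed point: σ(8) = 8.

8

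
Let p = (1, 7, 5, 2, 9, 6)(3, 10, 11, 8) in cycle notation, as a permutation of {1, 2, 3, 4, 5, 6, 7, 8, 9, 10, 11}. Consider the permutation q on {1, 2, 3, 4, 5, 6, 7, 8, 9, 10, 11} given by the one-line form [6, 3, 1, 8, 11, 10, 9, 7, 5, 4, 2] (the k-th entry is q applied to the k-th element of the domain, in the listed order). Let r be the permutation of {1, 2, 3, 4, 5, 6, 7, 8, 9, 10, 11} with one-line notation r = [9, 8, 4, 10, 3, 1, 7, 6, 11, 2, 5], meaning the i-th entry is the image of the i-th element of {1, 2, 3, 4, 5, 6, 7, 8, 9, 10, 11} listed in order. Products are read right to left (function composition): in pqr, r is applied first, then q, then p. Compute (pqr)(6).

Chase 6: r(6) = 1; q(1) = 6; p(6) = 1. Hence (pqr)(6) = 1.

1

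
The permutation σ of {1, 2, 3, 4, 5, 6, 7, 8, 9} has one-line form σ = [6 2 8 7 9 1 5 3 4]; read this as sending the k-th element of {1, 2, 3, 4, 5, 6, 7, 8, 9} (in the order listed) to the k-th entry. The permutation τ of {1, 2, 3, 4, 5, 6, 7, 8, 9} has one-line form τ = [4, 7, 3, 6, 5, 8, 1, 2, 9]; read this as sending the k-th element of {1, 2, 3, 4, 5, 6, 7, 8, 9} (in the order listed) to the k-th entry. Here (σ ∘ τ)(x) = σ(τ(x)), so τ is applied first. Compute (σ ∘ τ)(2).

5

(σ ∘ τ)(2) = σ(τ(2)). τ(2) = 7, then σ(7) = 5. So (σ ∘ τ)(2) = 5.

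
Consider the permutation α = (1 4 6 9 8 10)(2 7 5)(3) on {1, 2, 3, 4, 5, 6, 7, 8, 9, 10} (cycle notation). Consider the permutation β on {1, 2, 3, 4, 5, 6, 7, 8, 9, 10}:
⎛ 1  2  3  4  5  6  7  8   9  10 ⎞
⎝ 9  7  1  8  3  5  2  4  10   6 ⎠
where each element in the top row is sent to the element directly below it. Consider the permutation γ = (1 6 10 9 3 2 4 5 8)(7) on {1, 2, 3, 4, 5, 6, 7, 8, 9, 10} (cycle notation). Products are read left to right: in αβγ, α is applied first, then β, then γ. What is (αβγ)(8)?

10

Chase 8: α(8) = 10; β(10) = 6; γ(6) = 10. Hence (αβγ)(8) = 10.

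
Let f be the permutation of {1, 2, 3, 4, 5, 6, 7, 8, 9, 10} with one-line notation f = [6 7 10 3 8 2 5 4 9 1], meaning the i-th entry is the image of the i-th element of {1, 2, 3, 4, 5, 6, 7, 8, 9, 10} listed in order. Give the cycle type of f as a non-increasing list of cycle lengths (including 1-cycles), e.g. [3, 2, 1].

The disjoint cycles are (1 6 2 7 5 8 4 3 10)(9), with lengths 9, 1 in non-increasing order.

[9, 1]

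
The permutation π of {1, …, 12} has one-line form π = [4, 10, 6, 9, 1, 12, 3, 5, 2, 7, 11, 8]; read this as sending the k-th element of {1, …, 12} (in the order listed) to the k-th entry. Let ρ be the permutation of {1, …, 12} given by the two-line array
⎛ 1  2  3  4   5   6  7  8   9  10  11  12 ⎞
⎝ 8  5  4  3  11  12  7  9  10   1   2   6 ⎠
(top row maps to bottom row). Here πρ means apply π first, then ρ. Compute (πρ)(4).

First apply π: π(4) = 9, then ρ(9) = 10. Thus (πρ)(4) = 10.

10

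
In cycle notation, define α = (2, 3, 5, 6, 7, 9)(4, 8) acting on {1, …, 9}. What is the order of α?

The cycle type of α is (6, 2, 1).
The order of α is the least common multiple of its cycle lengths: lcm(6, 2) = 6.

6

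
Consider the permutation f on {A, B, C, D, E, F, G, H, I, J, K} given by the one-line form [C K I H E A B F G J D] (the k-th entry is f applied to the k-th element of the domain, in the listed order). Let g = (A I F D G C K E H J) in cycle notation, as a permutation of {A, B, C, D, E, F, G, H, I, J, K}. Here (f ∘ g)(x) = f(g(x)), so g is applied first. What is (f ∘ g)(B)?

K

First apply g: g(B) = B, then f(B) = K. Thus (f ∘ g)(B) = K.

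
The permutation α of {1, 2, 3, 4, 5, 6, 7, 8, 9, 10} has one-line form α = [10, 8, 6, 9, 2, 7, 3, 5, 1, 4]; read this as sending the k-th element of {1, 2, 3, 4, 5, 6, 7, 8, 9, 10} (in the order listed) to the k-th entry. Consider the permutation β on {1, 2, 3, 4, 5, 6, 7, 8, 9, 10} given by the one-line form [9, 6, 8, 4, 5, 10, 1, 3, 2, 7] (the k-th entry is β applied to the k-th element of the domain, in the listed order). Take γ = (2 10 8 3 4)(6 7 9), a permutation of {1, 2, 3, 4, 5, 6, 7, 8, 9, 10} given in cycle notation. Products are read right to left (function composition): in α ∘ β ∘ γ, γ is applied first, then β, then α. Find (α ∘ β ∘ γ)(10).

6

Chase 10: γ(10) = 8; β(8) = 3; α(3) = 6. Hence (α ∘ β ∘ γ)(10) = 6.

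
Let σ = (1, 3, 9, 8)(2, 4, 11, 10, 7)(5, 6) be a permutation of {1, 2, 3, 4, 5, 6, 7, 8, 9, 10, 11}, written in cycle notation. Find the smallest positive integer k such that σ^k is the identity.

The disjoint cycles have lengths 5, 4, 2.
The order is lcm(5, 4, 2) = 20.

20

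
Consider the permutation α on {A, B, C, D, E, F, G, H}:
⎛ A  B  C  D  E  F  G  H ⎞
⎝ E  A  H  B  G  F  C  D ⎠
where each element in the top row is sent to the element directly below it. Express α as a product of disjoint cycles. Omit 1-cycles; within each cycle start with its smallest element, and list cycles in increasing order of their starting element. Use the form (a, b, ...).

(A, E, G, C, H, D, B)

Iterating α from A gives A → E → G → C → H → D → B → A; that is the 7-cycle (A, E, G, C, H, D, B).
Continuing from each remaining unvisited element yields (A, E, G, C, H, D, B).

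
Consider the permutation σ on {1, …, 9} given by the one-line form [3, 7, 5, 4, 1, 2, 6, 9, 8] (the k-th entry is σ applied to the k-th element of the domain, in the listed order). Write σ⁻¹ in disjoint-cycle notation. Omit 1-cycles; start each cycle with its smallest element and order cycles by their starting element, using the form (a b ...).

(1 5 3)(2 6 7)(8 9)

The cycle decomposition of σ is (1 3 5)(2 7 6)(8 9).
Reversing each cycle (and rotating so the smallest element leads) gives σ⁻¹ = (1 5 3)(2 6 7)(8 9).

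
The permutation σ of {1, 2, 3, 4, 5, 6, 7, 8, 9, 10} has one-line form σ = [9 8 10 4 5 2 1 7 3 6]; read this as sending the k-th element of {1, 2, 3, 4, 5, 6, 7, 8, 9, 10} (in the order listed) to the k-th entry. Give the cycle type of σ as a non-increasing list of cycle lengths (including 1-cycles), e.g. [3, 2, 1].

[8, 1, 1]

The disjoint cycles are (1, 9, 3, 10, 6, 2, 8, 7)(4)(5), with lengths 8, 1, 1 in non-increasing order.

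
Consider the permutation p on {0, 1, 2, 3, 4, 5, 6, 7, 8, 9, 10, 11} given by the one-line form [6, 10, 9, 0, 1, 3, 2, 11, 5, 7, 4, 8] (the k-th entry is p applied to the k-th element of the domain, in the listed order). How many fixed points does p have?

0

No element satisfies p(x) = x, so there are 0 fixed points.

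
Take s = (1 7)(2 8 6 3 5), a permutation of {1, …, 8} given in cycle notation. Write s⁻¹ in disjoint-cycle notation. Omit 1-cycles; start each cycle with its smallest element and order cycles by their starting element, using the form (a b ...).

Inverting a permutation written in cycle notation just reverses the order within every cycle.
After reversing and putting each cycle's least element first, s⁻¹ = (1 7)(2 5 3 6 8).

(1 7)(2 5 3 6 8)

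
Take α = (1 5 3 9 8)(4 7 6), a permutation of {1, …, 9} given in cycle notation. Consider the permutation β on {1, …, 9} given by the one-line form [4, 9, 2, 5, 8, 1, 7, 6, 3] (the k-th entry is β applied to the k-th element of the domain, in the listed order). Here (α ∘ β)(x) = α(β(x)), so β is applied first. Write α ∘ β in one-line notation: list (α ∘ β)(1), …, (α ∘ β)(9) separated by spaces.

7 8 2 3 1 5 6 4 9

(α ∘ β)(x) = α(β(x)). Computing each image: α(β(1)) = α(4) = 7, α(β(2)) = α(9) = 8, α(β(3)) = α(2) = 2, α(β(4)) = α(5) = 3, α(β(5)) = α(8) = 1, α(β(6)) = α(1) = 5, α(β(7)) = α(7) = 6, α(β(8)) = α(6) = 4, α(β(9)) = α(3) = 9.
Hence α ∘ β = [7 8 2 3 1 5 6 4 9].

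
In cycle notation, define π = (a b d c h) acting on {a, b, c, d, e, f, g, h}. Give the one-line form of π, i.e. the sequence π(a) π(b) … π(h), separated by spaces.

Reading each image from the cycles: a↦b, b↦d, c↦h, d↦c, e↦e, f↦f, g↦g, h↦a.
So the one-line form is b d h c e f g a.

b d h c e f g a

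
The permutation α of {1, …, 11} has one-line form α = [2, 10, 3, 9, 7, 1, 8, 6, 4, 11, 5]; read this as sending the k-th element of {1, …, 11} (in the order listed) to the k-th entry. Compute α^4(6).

11

Tracing 6 → 1 → … returns to 6 after 8 steps, so 6 lies in an 8-cycle (1 2 10 11 5 7 8 6).
Stepping 4 places around the cycle: 6 → 1 → 2 → 10 → 11.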